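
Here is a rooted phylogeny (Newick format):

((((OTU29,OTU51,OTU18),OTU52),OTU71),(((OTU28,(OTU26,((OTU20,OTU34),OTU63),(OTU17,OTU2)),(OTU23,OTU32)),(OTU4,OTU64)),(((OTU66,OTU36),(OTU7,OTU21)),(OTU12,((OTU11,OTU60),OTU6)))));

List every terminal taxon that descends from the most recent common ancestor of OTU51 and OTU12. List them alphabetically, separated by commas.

OTU11, OTU12, OTU17, OTU18, OTU2, OTU20, OTU21, OTU23, OTU26, OTU28, OTU29, OTU32, OTU34, OTU36, OTU4, OTU51, OTU52, OTU6, OTU60, OTU63, OTU64, OTU66, OTU7, OTU71

Tracing OTU51: it sits inside (OTU29,OTU51,OTU18).
Tracing OTU12: it sits inside (OTU12,((OTU11,OTU60),OTU6)).
The smallest clade enclosing both is the whole tree (their MRCA is the root), so the answer is all 24 tips in alphabetical order.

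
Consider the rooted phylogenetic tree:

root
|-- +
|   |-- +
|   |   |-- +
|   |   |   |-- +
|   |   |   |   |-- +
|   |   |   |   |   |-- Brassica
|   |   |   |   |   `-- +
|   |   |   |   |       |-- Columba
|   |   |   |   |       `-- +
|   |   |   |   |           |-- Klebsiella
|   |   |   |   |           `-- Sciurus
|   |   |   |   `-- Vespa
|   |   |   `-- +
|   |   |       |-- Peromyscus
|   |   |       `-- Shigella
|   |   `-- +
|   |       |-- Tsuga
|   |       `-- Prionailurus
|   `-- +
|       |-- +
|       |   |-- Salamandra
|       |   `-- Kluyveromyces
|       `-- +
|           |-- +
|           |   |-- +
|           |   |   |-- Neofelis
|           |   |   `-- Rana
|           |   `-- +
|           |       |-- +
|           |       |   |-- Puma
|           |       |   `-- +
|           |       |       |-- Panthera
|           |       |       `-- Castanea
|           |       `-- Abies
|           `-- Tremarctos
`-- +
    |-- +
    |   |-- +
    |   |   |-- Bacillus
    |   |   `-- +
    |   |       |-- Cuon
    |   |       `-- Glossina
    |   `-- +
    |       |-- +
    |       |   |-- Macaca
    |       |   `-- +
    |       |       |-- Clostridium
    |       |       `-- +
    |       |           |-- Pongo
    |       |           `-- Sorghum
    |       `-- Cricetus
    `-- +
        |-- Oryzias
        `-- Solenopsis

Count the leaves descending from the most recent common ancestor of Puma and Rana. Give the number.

The MRCA of Puma and Rana is the node subtending ((Neofelis,Rana),((Puma,(Panthera,Castanea)),Abies)).
That clade contains 6 terminal taxa: Abies, Castanea, Neofelis, Panthera, Puma, Rana.

6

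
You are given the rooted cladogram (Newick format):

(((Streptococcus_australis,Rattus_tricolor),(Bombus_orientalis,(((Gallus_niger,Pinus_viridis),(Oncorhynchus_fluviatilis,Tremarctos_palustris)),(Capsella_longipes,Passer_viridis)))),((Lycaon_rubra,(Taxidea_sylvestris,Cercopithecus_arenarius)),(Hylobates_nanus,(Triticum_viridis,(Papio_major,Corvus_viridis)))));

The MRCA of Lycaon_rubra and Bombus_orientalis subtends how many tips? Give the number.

16

The MRCA of Lycaon_rubra and Bombus_orientalis is the root, so the clade is the entire tree.
That clade contains 16 terminal taxa: Bombus_orientalis, Capsella_longipes, Cercopithecus_arenarius, Corvus_viridis, Gallus_niger, Hylobates_nanus, Lycaon_rubra, Oncorhynchus_fluviatilis, Papio_major, Passer_viridis, Pinus_viridis, Rattus_tricolor, Streptococcus_australis, Taxidea_sylvestris, Tremarctos_palustris, Triticum_viridis.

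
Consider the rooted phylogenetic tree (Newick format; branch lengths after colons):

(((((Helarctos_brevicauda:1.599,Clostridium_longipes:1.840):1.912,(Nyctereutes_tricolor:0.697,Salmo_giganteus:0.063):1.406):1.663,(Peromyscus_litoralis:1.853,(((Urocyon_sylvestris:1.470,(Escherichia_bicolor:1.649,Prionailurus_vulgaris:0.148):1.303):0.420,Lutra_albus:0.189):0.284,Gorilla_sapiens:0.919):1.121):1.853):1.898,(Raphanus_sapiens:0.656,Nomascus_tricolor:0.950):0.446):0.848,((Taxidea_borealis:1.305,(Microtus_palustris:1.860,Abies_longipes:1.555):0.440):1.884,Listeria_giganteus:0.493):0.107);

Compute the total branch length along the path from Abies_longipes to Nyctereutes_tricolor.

10.498

The path runs Abies_longipes → … → MRCA → … → Nyctereutes_tricolor; the MRCA is the root of the tree.
Branch lengths along that path: 1.555 + 0.440 + 1.884 + 0.107 + 0.848 + 1.898 + 1.663 + 1.406 + 0.697 = 10.498.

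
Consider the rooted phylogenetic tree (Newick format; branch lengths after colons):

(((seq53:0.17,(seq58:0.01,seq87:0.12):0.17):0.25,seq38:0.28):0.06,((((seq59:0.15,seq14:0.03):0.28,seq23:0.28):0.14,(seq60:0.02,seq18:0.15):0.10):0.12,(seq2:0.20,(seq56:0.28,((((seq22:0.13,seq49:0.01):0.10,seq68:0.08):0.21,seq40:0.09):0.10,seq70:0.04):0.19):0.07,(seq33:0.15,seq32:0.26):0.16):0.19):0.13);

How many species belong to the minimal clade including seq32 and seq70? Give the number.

9

The MRCA of seq32 and seq70 is the node subtending (seq2,(seq56,((((seq22,seq49),seq68),seq40),seq70)),(seq33,seq32)).
That clade contains 9 terminal taxa: seq2, seq22, seq32, seq33, seq40, seq49, seq56, seq68, seq70.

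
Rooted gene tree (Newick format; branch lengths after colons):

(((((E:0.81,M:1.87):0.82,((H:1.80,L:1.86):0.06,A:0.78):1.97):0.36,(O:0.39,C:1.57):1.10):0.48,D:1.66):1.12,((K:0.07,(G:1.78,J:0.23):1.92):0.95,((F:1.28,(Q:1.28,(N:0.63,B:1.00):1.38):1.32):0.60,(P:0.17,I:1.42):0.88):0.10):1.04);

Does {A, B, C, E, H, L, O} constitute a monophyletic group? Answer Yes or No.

No

The MRCA of the listed taxa is the root, so the smallest clade containing them is the whole tree.
That clade also contains D, F, G, I, J, K, M, N, P, Q, which are not in the proposed group, so the group is not monophyletic.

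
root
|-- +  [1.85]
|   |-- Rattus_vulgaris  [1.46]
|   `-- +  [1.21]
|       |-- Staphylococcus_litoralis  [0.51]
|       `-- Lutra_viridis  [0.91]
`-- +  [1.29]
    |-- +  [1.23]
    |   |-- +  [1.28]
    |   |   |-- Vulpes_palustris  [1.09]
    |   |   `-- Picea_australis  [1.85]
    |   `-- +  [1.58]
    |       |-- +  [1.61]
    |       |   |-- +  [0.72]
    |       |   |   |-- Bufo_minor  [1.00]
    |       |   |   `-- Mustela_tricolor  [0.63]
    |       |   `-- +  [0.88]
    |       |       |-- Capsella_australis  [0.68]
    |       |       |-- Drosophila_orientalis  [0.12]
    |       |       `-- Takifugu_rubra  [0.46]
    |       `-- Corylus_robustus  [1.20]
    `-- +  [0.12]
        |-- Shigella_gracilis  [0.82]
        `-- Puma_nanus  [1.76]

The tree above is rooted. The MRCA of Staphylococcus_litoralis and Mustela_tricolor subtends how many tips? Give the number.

The MRCA of Staphylococcus_litoralis and Mustela_tricolor is the root, so the clade is the entire tree.
That clade contains 13 terminal taxa: Bufo_minor, Capsella_australis, Corylus_robustus, Drosophila_orientalis, Lutra_viridis, Mustela_tricolor, Picea_australis, Puma_nanus, Rattus_vulgaris, Shigella_gracilis, Staphylococcus_litoralis, Takifugu_rubra, Vulpes_palustris.

13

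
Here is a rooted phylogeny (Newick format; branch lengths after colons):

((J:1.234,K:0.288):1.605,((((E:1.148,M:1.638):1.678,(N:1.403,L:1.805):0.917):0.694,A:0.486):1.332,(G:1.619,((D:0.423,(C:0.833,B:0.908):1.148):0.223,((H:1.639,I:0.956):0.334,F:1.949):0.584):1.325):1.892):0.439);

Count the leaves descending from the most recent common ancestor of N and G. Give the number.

12

The MRCA of N and G is the node subtending ((((E,M),(N,L)),A),(G,((D,(C,B)),((H,I),F)))).
That clade contains 12 terminal taxa: A, B, C, D, E, F, G, H, I, L, M, N.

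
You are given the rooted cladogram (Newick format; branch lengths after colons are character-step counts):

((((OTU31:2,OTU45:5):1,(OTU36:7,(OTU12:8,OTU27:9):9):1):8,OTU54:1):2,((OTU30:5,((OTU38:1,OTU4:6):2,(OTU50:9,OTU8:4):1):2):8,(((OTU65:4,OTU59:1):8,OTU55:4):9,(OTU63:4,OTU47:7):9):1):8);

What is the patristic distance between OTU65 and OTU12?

58

The path runs OTU65 → … → MRCA → … → OTU12; the MRCA is the root of the tree.
Branch lengths along that path: 4 + 8 + 9 + 1 + 8 + 2 + 8 + 1 + 9 + 8 = 58.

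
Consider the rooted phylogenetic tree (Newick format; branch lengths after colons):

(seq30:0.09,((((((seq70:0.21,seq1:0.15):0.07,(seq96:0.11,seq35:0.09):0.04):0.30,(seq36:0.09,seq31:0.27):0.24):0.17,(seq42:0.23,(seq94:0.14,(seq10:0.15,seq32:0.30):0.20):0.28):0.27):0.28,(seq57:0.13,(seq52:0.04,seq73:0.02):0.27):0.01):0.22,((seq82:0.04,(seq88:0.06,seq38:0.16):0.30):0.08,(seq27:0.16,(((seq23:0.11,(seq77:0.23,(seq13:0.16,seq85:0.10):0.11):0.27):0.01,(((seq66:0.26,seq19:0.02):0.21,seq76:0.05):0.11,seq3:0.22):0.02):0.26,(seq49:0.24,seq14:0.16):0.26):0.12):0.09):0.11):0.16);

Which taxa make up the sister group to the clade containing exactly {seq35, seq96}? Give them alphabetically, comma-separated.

seq1, seq70

The clade containing exactly {seq35, seq96} attaches to the tree at the node subtending ((seq70,seq1),(seq96,seq35)).
The other lineage descending from that same node — the sister group — is (seq70,seq1); its 2 tips in alphabetical order are the answer.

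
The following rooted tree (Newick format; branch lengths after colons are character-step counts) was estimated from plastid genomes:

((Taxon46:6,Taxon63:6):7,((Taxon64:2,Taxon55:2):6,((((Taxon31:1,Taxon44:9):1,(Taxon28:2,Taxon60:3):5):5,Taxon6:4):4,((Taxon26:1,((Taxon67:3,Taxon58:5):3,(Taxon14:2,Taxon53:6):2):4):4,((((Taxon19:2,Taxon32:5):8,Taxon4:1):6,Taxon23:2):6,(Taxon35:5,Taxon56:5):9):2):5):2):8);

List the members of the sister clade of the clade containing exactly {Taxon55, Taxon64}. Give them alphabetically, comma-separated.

Taxon14, Taxon19, Taxon23, Taxon26, Taxon28, Taxon31, Taxon32, Taxon35, Taxon4, Taxon44, Taxon53, Taxon56, Taxon58, Taxon6, Taxon60, Taxon67

The clade containing exactly {Taxon55, Taxon64} attaches to the tree at the node subtending ((Taxon64,Taxon55),((((Taxon31,Taxon44),(Taxon28,Taxon60)),Taxon6),((Taxon26,((Taxon67,Taxon58),(Taxon14,Taxon53))),((((Taxon19,Taxon32),Taxon4),Taxon23),(Taxon35,Taxon56))))).
The other lineage descending from that same node — the sister group — is ((((Taxon31,Taxon44),(Taxon28,Taxon60)),Taxon6),((Taxon26,((Taxon67,Taxon58),(Taxon14,Taxon53))),((((Taxon19,Taxon32),Taxon4),Taxon23),(Taxon35,Taxon56)))); its 16 tips in alphabetical order are the answer.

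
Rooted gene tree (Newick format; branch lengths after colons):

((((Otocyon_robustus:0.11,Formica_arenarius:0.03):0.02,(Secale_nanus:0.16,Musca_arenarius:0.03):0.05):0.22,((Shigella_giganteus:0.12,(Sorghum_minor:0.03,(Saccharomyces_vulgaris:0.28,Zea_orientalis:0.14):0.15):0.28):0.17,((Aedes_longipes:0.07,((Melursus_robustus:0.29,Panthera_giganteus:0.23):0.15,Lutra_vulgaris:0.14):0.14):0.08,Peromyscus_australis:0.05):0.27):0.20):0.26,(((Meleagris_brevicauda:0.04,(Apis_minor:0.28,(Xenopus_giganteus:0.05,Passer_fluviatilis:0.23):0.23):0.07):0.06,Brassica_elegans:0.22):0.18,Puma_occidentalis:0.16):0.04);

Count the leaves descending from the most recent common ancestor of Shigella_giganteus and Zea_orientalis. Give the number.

The MRCA of Shigella_giganteus and Zea_orientalis is the node subtending (Shigella_giganteus,(Sorghum_minor,(Saccharomyces_vulgaris,Zea_orientalis))).
That clade contains 4 terminal taxa: Saccharomyces_vulgaris, Shigella_giganteus, Sorghum_minor, Zea_orientalis.

4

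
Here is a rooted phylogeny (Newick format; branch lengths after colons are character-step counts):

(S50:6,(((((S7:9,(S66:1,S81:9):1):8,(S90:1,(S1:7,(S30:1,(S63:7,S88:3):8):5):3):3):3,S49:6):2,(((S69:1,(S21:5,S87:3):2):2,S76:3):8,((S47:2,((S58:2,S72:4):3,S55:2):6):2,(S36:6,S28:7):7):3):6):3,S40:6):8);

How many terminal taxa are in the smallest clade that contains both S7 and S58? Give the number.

19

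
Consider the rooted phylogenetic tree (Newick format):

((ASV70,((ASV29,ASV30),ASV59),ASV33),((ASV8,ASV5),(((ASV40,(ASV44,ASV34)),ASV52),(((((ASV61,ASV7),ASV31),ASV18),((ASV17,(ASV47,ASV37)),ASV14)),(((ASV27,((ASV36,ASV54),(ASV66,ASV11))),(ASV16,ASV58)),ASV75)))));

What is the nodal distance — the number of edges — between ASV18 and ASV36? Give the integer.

9

The MRCA of ASV18 and ASV36 is the node subtending (((((ASV61,ASV7),ASV31),ASV18),((ASV17,(ASV47,ASV37)),ASV14)),(((ASV27,((ASV36,ASV54),(ASV66,ASV11))),(ASV16,ASV58)),ASV75)).
From ASV18 up to that node: 3 branches. From ASV36 up to the same node: 6 branches. Total: 3 + 6 = 9.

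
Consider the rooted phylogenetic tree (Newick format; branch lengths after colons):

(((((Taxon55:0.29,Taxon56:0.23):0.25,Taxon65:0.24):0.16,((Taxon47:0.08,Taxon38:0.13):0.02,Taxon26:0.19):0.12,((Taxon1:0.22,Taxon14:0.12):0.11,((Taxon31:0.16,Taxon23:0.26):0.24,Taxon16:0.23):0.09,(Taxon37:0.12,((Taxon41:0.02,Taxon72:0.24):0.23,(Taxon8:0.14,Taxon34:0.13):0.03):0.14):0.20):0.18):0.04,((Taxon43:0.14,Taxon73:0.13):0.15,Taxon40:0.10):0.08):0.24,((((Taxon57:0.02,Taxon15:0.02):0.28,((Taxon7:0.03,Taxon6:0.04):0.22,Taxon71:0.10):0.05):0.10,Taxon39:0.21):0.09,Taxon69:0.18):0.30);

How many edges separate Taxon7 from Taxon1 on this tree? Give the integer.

11

The MRCA of Taxon7 and Taxon1 is the root of the tree.
From Taxon7 up to that node: 6 branches. From Taxon1 up to the same node: 5 branches. Total: 6 + 5 = 11.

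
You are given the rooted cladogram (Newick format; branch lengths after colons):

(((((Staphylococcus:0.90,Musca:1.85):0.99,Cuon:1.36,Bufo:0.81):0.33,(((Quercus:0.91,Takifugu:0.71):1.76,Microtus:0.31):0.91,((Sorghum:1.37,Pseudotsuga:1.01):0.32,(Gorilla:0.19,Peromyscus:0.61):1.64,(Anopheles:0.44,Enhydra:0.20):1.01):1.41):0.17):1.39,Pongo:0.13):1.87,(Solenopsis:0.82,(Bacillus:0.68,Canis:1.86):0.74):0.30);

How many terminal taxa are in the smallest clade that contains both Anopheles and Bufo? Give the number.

The MRCA of Anopheles and Bufo is the node subtending (((Staphylococcus,Musca),Cuon,Bufo),(((Quercus,Takifugu),Microtus),((Sorghum,Pseudotsuga),(Gorilla,Peromyscus),(Anopheles,Enhydra)))).
That clade contains 13 terminal taxa: Anopheles, Bufo, Cuon, Enhydra, Gorilla, Microtus, Musca, Peromyscus, Pseudotsuga, Quercus, Sorghum, Staphylococcus, Takifugu.

13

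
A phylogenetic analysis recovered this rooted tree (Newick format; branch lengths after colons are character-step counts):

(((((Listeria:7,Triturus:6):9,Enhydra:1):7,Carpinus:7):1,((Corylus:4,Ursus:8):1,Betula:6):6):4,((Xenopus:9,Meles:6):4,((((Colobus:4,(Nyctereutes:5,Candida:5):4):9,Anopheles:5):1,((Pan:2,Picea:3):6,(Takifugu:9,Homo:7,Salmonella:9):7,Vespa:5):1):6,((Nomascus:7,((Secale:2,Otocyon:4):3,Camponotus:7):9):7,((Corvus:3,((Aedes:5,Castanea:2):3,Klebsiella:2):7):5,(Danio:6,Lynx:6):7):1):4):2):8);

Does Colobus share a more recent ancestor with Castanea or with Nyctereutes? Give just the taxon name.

The MRCA of Colobus and Nyctereutes subtends (Colobus,(Nyctereutes,Candida)) (3 taxa).
The MRCA of Colobus and Castanea subtends ((((Colobus,(Nyctereutes,Candida)),Anopheles),((Pan,Picea),(Takifugu,Homo,Salmonella),Vespa)),((Nomascus,((Secale,Otocyon),Camponotus)),((Corvus,((Aedes,Castanea),Klebsiella)),(Danio,Lynx)))) (20 taxa).
The first is nested inside the second, so Colobus shares a more recent common ancestor with Nyctereutes.

Nyctereutes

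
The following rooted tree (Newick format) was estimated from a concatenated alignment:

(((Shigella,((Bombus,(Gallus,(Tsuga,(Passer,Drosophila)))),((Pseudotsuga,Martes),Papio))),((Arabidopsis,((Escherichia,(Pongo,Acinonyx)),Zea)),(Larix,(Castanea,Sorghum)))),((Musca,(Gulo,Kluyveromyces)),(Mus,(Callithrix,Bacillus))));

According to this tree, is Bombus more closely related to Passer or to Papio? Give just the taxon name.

The MRCA of Bombus and Passer subtends (Bombus,(Gallus,(Tsuga,(Passer,Drosophila)))) (5 taxa).
The MRCA of Bombus and Papio subtends ((Bombus,(Gallus,(Tsuga,(Passer,Drosophila)))),((Pseudotsuga,Martes),Papio)) (8 taxa).
The first is nested inside the second, so Bombus shares a more recent common ancestor with Passer.

Passer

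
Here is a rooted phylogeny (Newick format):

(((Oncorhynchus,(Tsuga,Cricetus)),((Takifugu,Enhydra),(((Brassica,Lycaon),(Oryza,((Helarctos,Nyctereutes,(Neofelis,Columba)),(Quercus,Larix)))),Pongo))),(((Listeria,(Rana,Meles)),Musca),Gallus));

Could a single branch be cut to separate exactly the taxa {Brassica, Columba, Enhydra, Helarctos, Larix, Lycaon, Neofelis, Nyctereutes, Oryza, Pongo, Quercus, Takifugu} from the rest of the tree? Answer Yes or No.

Yes

The most recent common ancestor of these taxa subtends ((Takifugu,Enhydra),(((Brassica,Lycaon),(Oryza,((Helarctos,Nyctereutes,(Neofelis,Columba)),(Quercus,Larix)))),Pongo)).
That clade has exactly 12 tips — every listed taxon and nothing else — so the group is monophyletic.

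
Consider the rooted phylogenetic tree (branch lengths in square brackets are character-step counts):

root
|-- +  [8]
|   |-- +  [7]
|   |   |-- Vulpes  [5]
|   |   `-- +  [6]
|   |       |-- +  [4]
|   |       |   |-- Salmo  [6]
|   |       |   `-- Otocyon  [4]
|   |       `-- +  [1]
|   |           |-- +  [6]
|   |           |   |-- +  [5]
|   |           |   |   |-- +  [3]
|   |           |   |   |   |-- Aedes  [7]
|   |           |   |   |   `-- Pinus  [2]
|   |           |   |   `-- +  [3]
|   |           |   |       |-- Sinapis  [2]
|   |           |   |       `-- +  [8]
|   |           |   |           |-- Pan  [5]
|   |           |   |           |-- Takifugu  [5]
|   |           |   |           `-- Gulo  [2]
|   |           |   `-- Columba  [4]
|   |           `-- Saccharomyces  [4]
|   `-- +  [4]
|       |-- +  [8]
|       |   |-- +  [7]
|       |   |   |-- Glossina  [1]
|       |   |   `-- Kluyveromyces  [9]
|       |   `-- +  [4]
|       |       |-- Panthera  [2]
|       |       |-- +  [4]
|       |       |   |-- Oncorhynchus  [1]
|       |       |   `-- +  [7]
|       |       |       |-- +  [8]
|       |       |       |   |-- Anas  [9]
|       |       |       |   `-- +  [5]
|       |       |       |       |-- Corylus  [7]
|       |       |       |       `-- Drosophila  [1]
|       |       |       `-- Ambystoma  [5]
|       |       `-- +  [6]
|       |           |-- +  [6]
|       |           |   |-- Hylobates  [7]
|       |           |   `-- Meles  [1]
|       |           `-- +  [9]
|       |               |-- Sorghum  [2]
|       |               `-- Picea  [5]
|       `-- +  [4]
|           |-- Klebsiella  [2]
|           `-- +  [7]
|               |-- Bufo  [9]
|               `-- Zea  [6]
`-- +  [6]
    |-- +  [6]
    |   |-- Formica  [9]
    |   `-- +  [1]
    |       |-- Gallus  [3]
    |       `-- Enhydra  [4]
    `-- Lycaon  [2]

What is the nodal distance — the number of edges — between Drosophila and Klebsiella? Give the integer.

The MRCA of Drosophila and Klebsiella is the node subtending (((Glossina,Kluyveromyces),(Panthera,(Oncorhynchus,((Anas,(Corylus,Drosophila)),Ambystoma)),((Hylobates,Meles),(Sorghum,Picea)))),(Klebsiella,(Bufo,Zea))).
From Drosophila up to that node: 7 branches. From Klebsiella up to the same node: 2 branches. Total: 7 + 2 = 9.

9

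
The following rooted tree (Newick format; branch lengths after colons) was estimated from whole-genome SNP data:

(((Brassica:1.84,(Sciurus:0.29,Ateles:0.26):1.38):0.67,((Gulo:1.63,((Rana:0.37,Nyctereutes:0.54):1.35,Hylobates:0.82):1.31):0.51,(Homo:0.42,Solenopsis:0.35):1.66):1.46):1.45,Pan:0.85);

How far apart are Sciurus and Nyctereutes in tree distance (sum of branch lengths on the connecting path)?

7.51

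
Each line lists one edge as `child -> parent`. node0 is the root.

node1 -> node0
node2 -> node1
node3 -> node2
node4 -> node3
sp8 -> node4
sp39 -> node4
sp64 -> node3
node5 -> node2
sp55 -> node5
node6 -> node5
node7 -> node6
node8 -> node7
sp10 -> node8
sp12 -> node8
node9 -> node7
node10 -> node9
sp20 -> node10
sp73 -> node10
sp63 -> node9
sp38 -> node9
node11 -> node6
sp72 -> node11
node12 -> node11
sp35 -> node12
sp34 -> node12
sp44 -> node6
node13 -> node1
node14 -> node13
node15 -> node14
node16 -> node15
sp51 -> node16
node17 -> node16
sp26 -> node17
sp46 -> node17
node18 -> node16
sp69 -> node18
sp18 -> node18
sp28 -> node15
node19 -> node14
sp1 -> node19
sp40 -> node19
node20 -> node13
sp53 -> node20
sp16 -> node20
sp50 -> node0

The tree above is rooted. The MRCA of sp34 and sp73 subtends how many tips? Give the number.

The MRCA of sp34 and sp73 is the node subtending (((sp10,sp12),((sp20,sp73),sp63,sp38)),(sp72,(sp35,sp34)),sp44).
That clade contains 10 terminal taxa: sp10, sp12, sp20, sp34, sp35, sp38, sp44, sp63, sp72, sp73.

10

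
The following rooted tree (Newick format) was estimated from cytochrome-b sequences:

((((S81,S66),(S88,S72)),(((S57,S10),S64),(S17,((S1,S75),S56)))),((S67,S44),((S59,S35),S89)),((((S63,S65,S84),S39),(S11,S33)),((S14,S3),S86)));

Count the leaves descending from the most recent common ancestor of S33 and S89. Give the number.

25

The MRCA of S33 and S89 is the root, so the clade is the entire tree.
That clade contains 25 terminal taxa: S1, S10, S11, S14, S17, S3, S33, S35, S39, S44, S56, S57, S59, S63, S64, S65, S66, S67, S72, S75, S81, S84, S86, S88, S89.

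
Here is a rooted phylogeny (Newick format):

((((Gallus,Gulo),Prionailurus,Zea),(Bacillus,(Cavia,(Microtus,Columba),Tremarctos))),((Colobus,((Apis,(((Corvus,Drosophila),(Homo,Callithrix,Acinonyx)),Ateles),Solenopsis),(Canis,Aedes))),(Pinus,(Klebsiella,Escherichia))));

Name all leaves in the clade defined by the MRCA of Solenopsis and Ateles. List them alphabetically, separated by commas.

Acinonyx, Apis, Ateles, Callithrix, Corvus, Drosophila, Homo, Solenopsis

Tracing Solenopsis: it sits inside (Apis,(((Corvus,Drosophila),(Homo,Callithrix,Acinonyx)),Ateles),Solenopsis).
Tracing Ateles: it sits inside (((Corvus,Drosophila),(Homo,Callithrix,Acinonyx)),Ateles).
The smallest clade enclosing both is (Apis,(((Corvus,Drosophila),(Homo,Callithrix,Acinonyx)),Ateles),Solenopsis); the answer is its 8 terminal taxa in alphabetical order.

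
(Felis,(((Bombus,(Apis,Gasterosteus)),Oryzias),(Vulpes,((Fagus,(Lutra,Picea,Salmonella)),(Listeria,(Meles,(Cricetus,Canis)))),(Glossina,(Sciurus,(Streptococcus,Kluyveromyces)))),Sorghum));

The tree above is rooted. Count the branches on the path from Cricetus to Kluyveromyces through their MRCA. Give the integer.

9

The MRCA of Cricetus and Kluyveromyces is the node subtending (Vulpes,((Fagus,(Lutra,Picea,Salmonella)),(Listeria,(Meles,(Cricetus,Canis)))),(Glossina,(Sciurus,(Streptococcus,Kluyveromyces)))).
From Cricetus up to that node: 5 branches. From Kluyveromyces up to the same node: 4 branches. Total: 5 + 4 = 9.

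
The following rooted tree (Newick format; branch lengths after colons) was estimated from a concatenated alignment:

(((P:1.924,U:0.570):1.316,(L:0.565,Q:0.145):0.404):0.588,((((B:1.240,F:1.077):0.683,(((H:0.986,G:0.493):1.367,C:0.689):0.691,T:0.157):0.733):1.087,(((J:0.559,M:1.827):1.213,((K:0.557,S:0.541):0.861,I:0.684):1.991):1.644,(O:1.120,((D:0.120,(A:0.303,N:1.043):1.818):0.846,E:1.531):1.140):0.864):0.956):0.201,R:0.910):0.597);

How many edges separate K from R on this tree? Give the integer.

The MRCA of K and R is the node subtending ((((B,F),(((H,G),C),T)),(((J,M),((K,S),I)),(O,((D,(A,N)),E)))),R).
From K up to that node: 6 branches. From R up to the same node: 1 branch. Total: 6 + 1 = 7.

7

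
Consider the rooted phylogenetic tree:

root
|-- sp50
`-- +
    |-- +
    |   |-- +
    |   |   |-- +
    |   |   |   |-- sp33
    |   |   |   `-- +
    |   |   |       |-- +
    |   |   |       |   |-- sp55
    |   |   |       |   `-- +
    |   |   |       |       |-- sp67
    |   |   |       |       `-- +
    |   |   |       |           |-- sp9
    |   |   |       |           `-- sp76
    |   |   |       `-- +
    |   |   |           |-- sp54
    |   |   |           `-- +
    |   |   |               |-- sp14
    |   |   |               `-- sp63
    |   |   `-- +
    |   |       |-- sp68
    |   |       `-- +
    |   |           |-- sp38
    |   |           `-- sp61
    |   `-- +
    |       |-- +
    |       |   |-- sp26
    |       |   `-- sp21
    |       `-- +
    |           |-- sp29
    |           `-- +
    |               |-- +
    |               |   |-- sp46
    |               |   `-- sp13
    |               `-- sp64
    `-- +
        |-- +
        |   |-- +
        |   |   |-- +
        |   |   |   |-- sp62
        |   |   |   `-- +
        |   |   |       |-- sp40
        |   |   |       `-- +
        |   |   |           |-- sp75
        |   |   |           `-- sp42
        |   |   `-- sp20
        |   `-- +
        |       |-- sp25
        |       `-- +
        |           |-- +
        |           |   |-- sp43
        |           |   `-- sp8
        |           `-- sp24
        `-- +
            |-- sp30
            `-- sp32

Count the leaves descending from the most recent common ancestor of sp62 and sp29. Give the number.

The MRCA of sp62 and sp29 is the node subtending ((((sp33,((sp55,(sp67,(sp9,sp76))),(sp54,(sp14,sp63)))),(sp68,(sp38,sp61))),((sp26,sp21),(sp29,((sp46,sp13),sp64)))),((((sp62,(sp40,(sp75,sp42))),sp20),(sp25,((sp43,sp8),sp24))),(sp30,sp32))).
That clade contains 28 terminal taxa: sp13, sp14, sp20, sp21, sp24, sp25, sp26, sp29, sp30, sp32, sp33, sp38, sp40, sp42, sp43, sp46, sp54, sp55, sp61, sp62, sp63, sp64, sp67, sp68, sp75, sp76, sp8, sp9.

28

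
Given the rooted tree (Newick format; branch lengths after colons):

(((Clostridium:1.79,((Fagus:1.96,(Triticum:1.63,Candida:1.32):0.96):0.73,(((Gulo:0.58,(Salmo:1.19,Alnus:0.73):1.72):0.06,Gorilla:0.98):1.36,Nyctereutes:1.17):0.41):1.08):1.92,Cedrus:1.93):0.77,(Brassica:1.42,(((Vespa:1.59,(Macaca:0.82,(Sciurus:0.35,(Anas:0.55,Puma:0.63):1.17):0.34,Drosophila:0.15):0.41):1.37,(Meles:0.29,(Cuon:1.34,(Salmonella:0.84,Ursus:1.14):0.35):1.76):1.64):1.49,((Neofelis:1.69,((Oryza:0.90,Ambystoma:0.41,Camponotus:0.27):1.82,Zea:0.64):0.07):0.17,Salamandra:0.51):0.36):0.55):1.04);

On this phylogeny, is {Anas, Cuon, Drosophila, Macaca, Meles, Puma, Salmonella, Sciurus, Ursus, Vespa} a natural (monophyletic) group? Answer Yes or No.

Yes

The most recent common ancestor of these taxa subtends ((Vespa,(Macaca,(Sciurus,(Anas,Puma)),Drosophila)),(Meles,(Cuon,(Salmonella,Ursus)))).
That clade has exactly 10 tips — every listed taxon and nothing else — so the group is monophyletic.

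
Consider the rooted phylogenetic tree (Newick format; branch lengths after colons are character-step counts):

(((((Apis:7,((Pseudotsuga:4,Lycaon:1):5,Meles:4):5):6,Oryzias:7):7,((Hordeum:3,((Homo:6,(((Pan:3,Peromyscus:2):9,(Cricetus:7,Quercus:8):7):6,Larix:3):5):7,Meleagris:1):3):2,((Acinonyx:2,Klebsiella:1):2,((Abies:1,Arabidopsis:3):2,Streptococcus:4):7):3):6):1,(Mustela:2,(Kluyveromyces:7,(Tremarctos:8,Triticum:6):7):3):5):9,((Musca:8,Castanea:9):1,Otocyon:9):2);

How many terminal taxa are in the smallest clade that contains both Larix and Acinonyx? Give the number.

13

The MRCA of Larix and Acinonyx is the node subtending ((Hordeum,((Homo,(((Pan,Peromyscus),(Cricetus,Quercus)),Larix)),Meleagris)),((Acinonyx,Klebsiella),((Abies,Arabidopsis),Streptococcus))).
That clade contains 13 terminal taxa: Abies, Acinonyx, Arabidopsis, Cricetus, Homo, Hordeum, Klebsiella, Larix, Meleagris, Pan, Peromyscus, Quercus, Streptococcus.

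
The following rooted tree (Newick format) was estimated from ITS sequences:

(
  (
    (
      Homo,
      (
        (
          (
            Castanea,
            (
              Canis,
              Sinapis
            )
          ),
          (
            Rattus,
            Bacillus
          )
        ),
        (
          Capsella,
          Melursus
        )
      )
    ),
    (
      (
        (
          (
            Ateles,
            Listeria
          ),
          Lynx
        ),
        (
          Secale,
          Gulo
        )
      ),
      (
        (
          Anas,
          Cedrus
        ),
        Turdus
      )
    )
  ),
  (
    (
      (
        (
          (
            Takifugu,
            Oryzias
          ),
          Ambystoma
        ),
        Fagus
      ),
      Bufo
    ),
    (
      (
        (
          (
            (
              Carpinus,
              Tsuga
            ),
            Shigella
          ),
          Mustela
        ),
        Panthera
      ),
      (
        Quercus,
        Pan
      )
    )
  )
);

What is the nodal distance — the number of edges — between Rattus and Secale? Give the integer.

9

The MRCA of Rattus and Secale is the node subtending ((Homo,(((Castanea,(Canis,Sinapis)),(Rattus,Bacillus)),(Capsella,Melursus))),((((Ateles,Listeria),Lynx),(Secale,Gulo)),((Anas,Cedrus),Turdus))).
From Rattus up to that node: 5 branches. From Secale up to the same node: 4 branches. Total: 5 + 4 = 9.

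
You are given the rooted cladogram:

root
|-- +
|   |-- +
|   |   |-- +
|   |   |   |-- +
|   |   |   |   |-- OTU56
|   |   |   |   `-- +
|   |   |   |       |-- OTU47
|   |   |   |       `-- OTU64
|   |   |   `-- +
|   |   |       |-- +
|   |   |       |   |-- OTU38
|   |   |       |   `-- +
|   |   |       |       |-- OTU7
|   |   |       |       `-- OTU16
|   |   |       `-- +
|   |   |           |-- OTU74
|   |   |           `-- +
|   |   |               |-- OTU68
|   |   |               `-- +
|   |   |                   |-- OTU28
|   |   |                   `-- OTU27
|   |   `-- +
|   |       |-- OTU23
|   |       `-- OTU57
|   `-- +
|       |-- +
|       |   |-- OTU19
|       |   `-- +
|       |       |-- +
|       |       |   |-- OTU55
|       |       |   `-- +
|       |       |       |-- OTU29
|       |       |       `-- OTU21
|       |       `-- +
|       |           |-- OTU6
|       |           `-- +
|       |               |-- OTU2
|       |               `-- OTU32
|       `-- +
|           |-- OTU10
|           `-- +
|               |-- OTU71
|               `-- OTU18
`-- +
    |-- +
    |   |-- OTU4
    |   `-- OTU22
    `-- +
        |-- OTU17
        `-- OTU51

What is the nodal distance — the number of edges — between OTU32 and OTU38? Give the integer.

The MRCA of OTU32 and OTU38 is the node subtending ((((OTU56,(OTU47,OTU64)),((OTU38,(OTU7,OTU16)),(OTU74,(OTU68,(OTU28,OTU27))))),(OTU23,OTU57)),((OTU19,((OTU55,(OTU29,OTU21)),(OTU6,(OTU2,OTU32)))),(OTU10,(OTU71,OTU18)))).
From OTU32 up to that node: 6 branches. From OTU38 up to the same node: 5 branches. Total: 6 + 5 = 11.

11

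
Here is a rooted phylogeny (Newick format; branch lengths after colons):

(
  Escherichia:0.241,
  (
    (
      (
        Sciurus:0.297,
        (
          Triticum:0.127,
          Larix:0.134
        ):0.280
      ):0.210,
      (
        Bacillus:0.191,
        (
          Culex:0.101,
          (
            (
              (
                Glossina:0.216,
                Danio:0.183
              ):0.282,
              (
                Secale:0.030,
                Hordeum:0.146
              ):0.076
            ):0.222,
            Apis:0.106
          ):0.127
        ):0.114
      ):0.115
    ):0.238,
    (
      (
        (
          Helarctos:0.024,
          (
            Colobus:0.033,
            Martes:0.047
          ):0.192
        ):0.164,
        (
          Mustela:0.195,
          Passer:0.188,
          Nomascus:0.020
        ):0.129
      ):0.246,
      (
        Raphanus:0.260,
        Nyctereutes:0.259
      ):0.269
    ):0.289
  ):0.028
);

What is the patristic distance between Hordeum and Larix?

The path runs Hordeum → … → MRCA → … → Larix; the MRCA is the node subtending ((Sciurus,(Triticum,Larix)),(Bacillus,(Culex,(((Glossina,Danio),(Secale,Hordeum)),Apis)))).
Branch lengths along that path: 0.146 + 0.076 + 0.222 + 0.127 + 0.114 + 0.115 + 0.210 + 0.280 + 0.134 = 1.424.

1.424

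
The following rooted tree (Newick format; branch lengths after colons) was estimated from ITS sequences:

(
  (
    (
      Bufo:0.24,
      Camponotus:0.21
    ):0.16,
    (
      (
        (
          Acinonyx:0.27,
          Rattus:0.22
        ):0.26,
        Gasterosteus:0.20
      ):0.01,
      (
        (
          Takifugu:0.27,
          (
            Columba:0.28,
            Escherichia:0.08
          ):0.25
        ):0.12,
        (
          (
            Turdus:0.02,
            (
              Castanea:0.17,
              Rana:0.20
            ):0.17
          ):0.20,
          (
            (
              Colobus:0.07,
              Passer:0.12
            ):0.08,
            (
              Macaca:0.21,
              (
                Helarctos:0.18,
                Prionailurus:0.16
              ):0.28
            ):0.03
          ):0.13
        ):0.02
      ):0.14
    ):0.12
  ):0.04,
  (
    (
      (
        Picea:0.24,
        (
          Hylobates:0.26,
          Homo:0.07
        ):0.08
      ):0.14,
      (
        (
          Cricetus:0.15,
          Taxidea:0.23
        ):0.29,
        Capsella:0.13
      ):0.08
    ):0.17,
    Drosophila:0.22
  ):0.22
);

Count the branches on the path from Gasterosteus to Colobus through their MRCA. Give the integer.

The MRCA of Gasterosteus and Colobus is the node subtending (((Acinonyx,Rattus),Gasterosteus),((Takifugu,(Columba,Escherichia)),((Turdus,(Castanea,Rana)),((Colobus,Passer),(Macaca,(Helarctos,Prionailurus)))))).
From Gasterosteus up to that node: 2 branches. From Colobus up to the same node: 5 branches. Total: 2 + 5 = 7.

7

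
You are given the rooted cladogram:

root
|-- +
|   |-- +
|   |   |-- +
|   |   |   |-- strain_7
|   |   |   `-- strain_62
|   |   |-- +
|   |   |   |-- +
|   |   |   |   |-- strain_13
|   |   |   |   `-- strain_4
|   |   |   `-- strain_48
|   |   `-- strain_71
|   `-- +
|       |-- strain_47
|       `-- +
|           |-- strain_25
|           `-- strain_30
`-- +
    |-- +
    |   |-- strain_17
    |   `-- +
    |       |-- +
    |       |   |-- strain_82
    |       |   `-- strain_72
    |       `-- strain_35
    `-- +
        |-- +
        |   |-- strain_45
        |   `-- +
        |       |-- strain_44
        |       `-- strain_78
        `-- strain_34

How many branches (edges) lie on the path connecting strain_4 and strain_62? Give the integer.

The MRCA of strain_4 and strain_62 is the node subtending ((strain_7,strain_62),((strain_13,strain_4),strain_48),strain_71).
From strain_4 up to that node: 3 branches. From strain_62 up to the same node: 2 branches. Total: 3 + 2 = 5.

5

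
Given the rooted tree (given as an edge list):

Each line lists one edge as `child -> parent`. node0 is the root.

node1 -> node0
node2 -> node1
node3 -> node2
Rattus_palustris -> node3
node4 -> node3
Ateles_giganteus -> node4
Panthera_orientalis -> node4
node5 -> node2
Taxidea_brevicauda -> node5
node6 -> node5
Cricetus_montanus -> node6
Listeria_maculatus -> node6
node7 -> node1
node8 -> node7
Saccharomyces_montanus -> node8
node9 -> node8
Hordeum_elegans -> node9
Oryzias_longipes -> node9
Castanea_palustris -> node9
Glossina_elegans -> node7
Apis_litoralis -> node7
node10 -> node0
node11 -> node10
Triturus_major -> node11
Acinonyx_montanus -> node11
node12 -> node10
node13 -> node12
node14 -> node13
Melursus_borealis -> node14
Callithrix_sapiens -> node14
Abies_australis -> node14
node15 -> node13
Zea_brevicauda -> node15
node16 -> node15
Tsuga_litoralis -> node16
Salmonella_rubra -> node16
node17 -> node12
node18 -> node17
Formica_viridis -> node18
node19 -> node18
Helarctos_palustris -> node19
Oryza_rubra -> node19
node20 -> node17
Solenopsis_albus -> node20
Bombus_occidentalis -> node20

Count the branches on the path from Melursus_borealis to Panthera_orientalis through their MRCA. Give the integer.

10

The MRCA of Melursus_borealis and Panthera_orientalis is the root of the tree.
From Melursus_borealis up to that node: 5 branches. From Panthera_orientalis up to the same node: 5 branches. Total: 5 + 5 = 10.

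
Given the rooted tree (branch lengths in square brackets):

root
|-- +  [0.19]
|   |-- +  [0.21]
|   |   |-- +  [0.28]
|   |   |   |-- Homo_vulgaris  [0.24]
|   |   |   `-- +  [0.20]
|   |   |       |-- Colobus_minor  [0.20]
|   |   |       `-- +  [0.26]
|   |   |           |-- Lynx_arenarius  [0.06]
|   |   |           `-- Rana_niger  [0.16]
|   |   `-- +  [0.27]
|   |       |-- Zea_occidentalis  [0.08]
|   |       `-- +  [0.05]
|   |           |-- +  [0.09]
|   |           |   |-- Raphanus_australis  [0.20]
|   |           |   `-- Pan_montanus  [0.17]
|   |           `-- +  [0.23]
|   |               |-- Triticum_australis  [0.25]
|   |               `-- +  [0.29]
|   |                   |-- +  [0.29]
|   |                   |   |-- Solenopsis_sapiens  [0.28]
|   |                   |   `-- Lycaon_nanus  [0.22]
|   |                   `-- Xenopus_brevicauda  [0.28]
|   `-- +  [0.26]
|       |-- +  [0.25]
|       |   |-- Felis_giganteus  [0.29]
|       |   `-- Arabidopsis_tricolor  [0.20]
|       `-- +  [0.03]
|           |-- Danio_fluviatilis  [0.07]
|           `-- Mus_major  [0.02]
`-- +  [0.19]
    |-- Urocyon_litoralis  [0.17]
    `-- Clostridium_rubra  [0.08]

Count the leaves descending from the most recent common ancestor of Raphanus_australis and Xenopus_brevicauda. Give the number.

6

The MRCA of Raphanus_australis and Xenopus_brevicauda is the node subtending ((Raphanus_australis,Pan_montanus),(Triticum_australis,((Solenopsis_sapiens,Lycaon_nanus),Xenopus_brevicauda))).
That clade contains 6 terminal taxa: Lycaon_nanus, Pan_montanus, Raphanus_australis, Solenopsis_sapiens, Triticum_australis, Xenopus_brevicauda.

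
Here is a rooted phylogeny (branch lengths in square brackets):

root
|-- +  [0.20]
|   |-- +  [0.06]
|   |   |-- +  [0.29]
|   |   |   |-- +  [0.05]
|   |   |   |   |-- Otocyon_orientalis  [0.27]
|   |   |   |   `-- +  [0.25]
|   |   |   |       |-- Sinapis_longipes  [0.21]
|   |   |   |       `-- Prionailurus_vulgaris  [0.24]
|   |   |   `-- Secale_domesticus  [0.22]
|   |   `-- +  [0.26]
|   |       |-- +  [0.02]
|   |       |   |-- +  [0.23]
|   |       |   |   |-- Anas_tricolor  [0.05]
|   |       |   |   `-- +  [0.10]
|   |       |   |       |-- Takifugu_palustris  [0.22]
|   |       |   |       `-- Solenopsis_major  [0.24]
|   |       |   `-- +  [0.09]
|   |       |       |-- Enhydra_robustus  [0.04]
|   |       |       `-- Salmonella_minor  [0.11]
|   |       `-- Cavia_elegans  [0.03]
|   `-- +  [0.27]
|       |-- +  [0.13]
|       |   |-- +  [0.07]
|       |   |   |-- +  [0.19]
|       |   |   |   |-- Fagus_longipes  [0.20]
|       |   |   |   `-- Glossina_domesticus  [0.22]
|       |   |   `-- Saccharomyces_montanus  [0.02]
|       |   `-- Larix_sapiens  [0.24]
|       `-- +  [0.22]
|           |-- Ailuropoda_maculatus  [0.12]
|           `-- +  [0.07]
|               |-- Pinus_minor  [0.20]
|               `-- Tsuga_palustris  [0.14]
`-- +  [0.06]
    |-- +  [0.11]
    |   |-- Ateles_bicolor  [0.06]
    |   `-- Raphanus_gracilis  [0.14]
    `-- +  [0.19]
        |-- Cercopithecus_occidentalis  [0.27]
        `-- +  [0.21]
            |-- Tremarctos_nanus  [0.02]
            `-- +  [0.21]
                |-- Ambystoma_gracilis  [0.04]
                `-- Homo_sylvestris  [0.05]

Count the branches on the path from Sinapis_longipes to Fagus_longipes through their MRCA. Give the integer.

The MRCA of Sinapis_longipes and Fagus_longipes is the node subtending ((((Otocyon_orientalis,(Sinapis_longipes,Prionailurus_vulgaris)),Secale_domesticus),(((Anas_tricolor,(Takifugu_palustris,Solenopsis_major)),(Enhydra_robustus,Salmonella_minor)),Cavia_elegans)),((((Fagus_longipes,Glossina_domesticus),Saccharomyces_montanus),Larix_sapiens),(Ailuropoda_maculatus,(Pinus_minor,Tsuga_palustris)))).
From Sinapis_longipes up to that node: 5 branches. From Fagus_longipes up to the same node: 5 branches. Total: 5 + 5 = 10.

10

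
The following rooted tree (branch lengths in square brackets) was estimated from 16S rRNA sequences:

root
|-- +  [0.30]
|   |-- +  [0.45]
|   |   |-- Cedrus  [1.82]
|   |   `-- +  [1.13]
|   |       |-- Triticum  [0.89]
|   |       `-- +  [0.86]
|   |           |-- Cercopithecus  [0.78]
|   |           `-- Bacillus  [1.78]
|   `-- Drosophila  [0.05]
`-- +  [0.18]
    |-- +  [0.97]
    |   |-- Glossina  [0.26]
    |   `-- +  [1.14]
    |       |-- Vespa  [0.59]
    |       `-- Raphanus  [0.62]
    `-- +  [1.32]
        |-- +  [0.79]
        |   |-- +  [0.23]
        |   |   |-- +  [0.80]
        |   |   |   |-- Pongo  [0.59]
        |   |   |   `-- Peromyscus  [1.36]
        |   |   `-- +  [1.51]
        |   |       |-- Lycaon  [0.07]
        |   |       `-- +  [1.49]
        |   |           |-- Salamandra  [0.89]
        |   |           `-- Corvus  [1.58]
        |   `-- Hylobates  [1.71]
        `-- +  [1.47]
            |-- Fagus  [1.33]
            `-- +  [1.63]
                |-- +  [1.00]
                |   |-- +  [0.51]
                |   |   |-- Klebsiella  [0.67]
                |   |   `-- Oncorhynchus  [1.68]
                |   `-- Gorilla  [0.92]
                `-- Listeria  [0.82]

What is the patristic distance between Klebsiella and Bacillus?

The path runs Klebsiella → … → MRCA → … → Bacillus; the MRCA is the root of the tree.
Branch lengths along that path: 0.67 + 0.51 + 1.00 + 1.63 + 1.47 + 1.32 + 0.18 + 0.30 + 0.45 + 1.13 + 0.86 + 1.78 = 11.30.

11.30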